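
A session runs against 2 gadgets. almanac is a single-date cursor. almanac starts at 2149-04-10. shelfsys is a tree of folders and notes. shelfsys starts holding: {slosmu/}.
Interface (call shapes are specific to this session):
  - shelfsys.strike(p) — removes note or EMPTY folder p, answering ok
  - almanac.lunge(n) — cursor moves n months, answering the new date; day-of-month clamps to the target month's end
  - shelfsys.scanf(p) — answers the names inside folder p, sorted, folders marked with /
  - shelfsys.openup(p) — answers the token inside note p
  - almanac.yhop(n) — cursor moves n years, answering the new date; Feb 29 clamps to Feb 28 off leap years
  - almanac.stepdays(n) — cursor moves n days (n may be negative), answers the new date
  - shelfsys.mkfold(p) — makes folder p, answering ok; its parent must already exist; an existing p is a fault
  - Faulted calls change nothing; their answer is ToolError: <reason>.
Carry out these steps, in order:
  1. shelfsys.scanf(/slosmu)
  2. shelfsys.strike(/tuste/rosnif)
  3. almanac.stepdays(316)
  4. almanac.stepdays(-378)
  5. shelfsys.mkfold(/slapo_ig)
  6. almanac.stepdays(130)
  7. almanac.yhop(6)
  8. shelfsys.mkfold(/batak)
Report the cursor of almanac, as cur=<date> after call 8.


Now I run scanf on p=/slosmu, and get [].
Invoking strike on p=/tuste/rosnif: ToolError: not found.
Then stepdays on n=316, which returns 2150-02-20.
Calling stepdays on n=-378, and get 2149-02-07.
Using mkfold on p=/slapo_ig, yielding ok.
I run stepdays on n=130, and see 2149-06-17.
Calling yhop on n=6, yielding 2155-06-17.
I try mkfold on p=/batak, and get ok.

Answer: cur=2155-06-17


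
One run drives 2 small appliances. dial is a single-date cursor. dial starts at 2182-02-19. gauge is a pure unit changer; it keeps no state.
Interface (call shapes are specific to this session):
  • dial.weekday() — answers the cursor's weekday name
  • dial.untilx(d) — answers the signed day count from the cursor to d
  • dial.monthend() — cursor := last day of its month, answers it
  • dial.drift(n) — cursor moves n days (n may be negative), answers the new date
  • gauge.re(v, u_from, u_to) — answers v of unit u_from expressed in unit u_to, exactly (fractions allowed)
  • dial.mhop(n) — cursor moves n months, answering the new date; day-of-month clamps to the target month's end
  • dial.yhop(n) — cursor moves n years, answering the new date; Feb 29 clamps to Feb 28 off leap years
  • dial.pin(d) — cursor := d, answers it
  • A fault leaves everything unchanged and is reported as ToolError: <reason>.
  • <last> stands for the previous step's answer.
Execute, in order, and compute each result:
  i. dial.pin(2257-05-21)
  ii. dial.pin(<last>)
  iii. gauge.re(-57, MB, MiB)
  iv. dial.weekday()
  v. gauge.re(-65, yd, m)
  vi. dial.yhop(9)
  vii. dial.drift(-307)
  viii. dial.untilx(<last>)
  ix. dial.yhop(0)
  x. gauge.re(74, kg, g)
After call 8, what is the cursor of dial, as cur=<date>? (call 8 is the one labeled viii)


>> dial.pin(d='2257-05-21')
<< 2257-05-21
>> dial.pin(d='<last>')
<< 2257-05-21
>> gauge.re(v='-57', u_from='MB', u_to='MiB')
<< -890625/16384
>> dial.weekday()
<< Thursday
>> gauge.re(v='-65', u_from='yd', u_to='m')
<< -14859/250
>> dial.yhop(n='9')
<< 2266-05-21
>> dial.drift(n='-307')
<< 2265-07-18
>> dial.untilx(d='<last>')
<< 0
>> dial.yhop(n='0')
<< 2265-07-18
>> gauge.re(v='74', u_from='kg', u_to='g')
<< 74000

Answer: cur=2265-07-18


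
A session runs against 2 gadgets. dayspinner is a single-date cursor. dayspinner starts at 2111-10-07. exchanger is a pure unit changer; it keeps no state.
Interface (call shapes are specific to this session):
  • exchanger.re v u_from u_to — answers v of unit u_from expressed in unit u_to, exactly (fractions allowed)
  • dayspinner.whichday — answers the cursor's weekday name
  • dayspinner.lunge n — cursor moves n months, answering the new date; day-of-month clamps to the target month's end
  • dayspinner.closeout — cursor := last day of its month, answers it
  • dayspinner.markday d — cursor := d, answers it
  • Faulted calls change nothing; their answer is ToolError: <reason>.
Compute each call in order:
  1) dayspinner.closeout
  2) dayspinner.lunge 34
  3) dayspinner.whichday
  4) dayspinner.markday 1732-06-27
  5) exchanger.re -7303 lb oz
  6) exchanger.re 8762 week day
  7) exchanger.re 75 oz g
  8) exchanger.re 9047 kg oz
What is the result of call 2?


% dayspinner.closeout
[out] 2111-10-31
% dayspinner.lunge 34
[out] 2114-08-31
% dayspinner.whichday
[out] Friday
% dayspinner.markday 1732-06-27
[out] 1732-06-27
% exchanger.re -7303 lb oz
[out] -116848
% exchanger.re 8762 week day
[out] 61334
% exchanger.re 75 oz g
[out] 136077711/64000
% exchanger.re 9047 kg oz
[out] 14475200000000/45359237

Answer: 2114-08-31


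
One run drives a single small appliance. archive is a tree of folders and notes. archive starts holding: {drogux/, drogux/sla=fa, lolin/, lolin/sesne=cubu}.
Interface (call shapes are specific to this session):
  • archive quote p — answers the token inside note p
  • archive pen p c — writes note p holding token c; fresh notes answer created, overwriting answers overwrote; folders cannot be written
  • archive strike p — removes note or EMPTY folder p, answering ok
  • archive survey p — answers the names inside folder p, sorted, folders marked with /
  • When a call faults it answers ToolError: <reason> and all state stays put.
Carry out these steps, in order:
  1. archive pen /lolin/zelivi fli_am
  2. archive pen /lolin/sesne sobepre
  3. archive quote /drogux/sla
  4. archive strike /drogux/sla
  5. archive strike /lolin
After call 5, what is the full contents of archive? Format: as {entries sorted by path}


Answer: {drogux/, lolin/, lolin/sesne=sobepre, lolin/zelivi=fli_am}

Derivation:
[in] archive pen p='/lolin/zelivi' c='fli_am'
[out] created
[in] archive pen p='/lolin/sesne' c='sobepre'
[out] overwrote
[in] archive quote p='/drogux/sla'
[out] fa
[in] archive strike p='/drogux/sla'
[out] ok
[in] archive strike p='/lolin'
[out] ToolError: not empty


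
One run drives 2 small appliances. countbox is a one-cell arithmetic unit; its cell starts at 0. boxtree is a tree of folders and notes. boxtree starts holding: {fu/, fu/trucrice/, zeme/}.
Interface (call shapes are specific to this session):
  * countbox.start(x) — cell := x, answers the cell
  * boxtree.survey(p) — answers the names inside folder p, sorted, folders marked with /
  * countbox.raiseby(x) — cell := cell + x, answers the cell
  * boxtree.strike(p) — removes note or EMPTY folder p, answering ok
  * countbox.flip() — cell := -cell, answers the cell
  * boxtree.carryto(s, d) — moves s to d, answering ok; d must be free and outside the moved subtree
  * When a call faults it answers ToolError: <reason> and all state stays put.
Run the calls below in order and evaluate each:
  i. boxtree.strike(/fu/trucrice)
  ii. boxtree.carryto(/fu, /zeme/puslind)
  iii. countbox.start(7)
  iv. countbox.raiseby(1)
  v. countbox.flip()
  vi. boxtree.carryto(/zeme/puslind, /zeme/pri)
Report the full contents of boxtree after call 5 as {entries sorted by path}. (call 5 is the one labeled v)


Answer: {zeme/, zeme/puslind/}

Derivation:
CALL strike[/fu/trucrice]
RET  ok
CALL carryto[/fu; /zeme/puslind]
RET  ok
CALL start[7]
RET  7
CALL raiseby[1]
RET  8
CALL flip[]
RET  -8
CALL carryto[/zeme/puslind; /zeme/pri]
RET  ok


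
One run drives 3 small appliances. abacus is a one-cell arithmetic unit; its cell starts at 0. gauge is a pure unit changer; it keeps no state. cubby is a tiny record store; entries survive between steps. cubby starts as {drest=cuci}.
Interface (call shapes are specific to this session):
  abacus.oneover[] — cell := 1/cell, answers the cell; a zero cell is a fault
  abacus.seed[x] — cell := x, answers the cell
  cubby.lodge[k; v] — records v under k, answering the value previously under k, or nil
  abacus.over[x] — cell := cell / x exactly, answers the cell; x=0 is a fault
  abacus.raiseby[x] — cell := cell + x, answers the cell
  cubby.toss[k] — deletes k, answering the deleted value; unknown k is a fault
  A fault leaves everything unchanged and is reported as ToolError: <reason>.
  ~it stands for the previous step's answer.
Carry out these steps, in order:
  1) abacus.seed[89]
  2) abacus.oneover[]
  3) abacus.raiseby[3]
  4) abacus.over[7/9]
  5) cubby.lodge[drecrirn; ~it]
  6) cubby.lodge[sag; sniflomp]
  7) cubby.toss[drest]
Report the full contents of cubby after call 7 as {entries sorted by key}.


Answer: {drecrirn=2412/623, sag=sniflomp}

Derivation:
Step: abacus.seed[x→89]
Result: 89
Step: abacus.oneover[]
Result: 1/89
Step: abacus.raiseby[x→3]
Result: 268/89
Step: abacus.over[x→7/9]
Result: 2412/623
Step: cubby.lodge[k→drecrirn; v→~it]
Result: nil
Step: cubby.lodge[k→sag; v→sniflomp]
Result: nil
Step: cubby.toss[k→drest]
Result: cuci


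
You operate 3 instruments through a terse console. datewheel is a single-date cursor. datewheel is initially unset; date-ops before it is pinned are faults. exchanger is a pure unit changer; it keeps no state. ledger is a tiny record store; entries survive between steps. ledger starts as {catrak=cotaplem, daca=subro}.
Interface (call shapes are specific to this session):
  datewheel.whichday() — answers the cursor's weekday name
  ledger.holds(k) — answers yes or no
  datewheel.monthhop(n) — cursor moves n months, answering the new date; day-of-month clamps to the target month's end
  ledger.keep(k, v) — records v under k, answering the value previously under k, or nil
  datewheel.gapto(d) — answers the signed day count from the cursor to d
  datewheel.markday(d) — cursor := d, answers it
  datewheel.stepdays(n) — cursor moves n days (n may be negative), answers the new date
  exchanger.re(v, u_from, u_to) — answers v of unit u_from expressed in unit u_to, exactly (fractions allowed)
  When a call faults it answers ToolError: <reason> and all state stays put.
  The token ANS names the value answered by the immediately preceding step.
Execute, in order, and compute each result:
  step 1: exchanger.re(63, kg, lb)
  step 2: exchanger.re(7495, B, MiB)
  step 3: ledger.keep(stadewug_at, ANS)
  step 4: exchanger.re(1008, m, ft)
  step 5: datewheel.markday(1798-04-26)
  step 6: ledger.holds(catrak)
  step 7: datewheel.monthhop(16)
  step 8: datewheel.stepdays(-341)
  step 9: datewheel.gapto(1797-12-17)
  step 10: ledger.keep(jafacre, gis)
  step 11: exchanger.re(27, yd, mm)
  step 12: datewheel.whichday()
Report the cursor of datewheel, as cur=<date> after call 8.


Answer: cur=1798-09-19

Derivation:
$ exchanger.re v=63 u_from=kg u_to=lb
  900000000/6479891
$ exchanger.re v=7495 u_from=B u_to=MiB
  7495/1048576
$ ledger.keep k=stadewug_at v=ANS
  nil
$ exchanger.re v=1008 u_from=m u_to=ft
  420000/127
$ datewheel.markday d=1798-04-26
  1798-04-26
$ ledger.holds k=catrak
  yes
$ datewheel.monthhop n=16
  1799-08-26
$ datewheel.stepdays n=-341
  1798-09-19
$ datewheel.gapto d=1797-12-17
  -276
$ ledger.keep k=jafacre v=gis
  nil
$ exchanger.re v=27 u_from=yd u_to=mm
  123444/5
$ datewheel.whichday
  Wednesday


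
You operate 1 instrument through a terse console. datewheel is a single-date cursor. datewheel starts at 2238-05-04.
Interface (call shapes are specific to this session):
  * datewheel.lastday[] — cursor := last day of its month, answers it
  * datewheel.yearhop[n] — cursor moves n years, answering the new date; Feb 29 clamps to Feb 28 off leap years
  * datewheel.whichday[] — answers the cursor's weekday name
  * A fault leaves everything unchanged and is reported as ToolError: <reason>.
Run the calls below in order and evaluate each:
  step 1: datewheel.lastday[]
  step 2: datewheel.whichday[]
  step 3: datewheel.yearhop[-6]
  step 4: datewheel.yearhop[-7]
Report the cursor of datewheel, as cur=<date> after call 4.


// 1. datewheel.lastday() ~> 2238-05-31
// 2. datewheel.whichday() ~> Thursday
// 3. datewheel.yearhop(n='-6') ~> 2232-05-31
// 4. datewheel.yearhop(n='-7') ~> 2225-05-31

Answer: cur=2225-05-31


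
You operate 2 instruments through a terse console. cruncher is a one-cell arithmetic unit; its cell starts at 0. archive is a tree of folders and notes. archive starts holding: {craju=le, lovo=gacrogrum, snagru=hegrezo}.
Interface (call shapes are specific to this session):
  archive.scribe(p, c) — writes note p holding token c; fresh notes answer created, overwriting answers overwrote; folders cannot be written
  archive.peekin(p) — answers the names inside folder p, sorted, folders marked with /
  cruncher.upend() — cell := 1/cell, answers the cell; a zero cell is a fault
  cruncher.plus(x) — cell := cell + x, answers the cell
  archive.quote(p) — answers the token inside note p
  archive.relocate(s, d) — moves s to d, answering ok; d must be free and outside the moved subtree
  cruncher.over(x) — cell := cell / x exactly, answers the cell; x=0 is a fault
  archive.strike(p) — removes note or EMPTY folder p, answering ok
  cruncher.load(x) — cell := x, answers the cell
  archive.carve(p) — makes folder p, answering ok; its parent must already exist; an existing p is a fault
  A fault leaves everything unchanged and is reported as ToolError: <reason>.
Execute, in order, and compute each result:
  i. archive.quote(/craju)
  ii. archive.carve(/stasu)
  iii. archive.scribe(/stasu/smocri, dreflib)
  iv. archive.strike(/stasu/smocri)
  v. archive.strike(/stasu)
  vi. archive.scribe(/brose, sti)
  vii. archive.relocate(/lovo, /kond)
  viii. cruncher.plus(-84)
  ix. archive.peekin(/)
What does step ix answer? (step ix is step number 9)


% archive.quote(p→/craju) : le
% archive.carve(p→/stasu) : ok
% archive.scribe(p→/stasu/smocri, c→dreflib) : created
% archive.strike(p→/stasu/smocri) : ok
% archive.strike(p→/stasu) : ok
% archive.scribe(p→/brose, c→sti) : created
% archive.relocate(s→/lovo, d→/kond) : ok
% cruncher.plus(x→-84) : -84
% archive.peekin(p→/) : [brose, craju, kond, snagru]

Answer: [brose, craju, kond, snagru]


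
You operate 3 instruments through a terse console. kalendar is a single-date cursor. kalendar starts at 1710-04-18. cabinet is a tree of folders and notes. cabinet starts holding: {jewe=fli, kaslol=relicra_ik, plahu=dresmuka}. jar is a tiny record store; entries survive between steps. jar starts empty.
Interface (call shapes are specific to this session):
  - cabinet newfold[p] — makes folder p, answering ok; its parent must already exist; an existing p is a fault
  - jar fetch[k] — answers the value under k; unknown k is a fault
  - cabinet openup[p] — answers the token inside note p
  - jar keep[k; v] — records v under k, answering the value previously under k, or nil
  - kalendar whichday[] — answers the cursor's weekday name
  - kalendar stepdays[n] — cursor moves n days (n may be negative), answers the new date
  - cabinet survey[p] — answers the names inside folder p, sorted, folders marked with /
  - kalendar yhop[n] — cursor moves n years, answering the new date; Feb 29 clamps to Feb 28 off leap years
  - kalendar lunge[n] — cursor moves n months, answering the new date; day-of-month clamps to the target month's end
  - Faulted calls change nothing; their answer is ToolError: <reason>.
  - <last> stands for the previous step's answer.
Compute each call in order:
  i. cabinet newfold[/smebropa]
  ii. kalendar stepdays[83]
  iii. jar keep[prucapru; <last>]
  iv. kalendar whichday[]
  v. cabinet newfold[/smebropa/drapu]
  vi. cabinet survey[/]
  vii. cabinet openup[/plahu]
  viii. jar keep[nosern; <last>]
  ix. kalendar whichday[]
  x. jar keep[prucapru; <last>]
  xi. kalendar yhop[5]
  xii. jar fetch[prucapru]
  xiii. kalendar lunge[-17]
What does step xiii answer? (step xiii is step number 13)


Using cabinet newfold with p='/smebropa', and get ok.
I use kalendar stepdays with n='83', giving 1710-07-10.
I call jar keep with k='prucapru', v='<last>', and see nil.
Now I run kalendar whichday, and see Thursday.
I use cabinet newfold with p='/smebropa/drapu', and get ok.
Now I run cabinet survey with p='/', — result: [jewe, kaslol, plahu, smebropa/].
I try cabinet openup with p='/plahu', → dresmuka.
Then jar keep with k='nosern', v='<last>', → nil.
Then kalendar whichday: Thursday.
Next I call jar keep with k='prucapru', v='<last>', — result: 1710-07-10.
Invoking kalendar yhop with n='5', giving 1715-07-10.
Next I call jar fetch with k='prucapru', → Thursday.
Next I call kalendar lunge with n='-17', and see 1714-02-10.

Answer: 1714-02-10


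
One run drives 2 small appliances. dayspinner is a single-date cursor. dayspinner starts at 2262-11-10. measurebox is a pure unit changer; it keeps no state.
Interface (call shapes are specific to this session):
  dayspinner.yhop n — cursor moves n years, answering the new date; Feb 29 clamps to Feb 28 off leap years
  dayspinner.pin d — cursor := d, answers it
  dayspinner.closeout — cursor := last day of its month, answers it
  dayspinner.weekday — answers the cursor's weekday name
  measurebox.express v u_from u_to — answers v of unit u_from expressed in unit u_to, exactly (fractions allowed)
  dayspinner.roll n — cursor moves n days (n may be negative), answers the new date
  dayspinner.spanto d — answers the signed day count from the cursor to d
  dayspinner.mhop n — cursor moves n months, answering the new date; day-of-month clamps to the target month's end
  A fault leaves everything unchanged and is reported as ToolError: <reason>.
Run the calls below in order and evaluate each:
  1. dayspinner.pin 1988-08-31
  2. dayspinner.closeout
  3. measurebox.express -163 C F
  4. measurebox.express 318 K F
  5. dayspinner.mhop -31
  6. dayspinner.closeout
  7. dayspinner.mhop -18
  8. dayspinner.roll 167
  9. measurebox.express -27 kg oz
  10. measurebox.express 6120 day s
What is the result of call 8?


·→ dayspinner.pin(d: 1988-08-31)
·← 1988-08-31
·→ dayspinner.closeout()
·← 1988-08-31
·→ measurebox.express(v: -163, u_from: C, u_to: F)
·← -1307/5
·→ measurebox.express(v: 318, u_from: K, u_to: F)
·← 11273/100
·→ dayspinner.mhop(n: -31)
·← 1986-01-31
·→ dayspinner.closeout()
·← 1986-01-31
·→ dayspinner.mhop(n: -18)
·← 1984-07-31
·→ dayspinner.roll(n: 167)
·← 1985-01-14
·→ measurebox.express(v: -27, u_from: kg, u_to: oz)
·← -43200000000/45359237
·→ measurebox.express(v: 6120, u_from: day, u_to: s)
·← 528768000

Answer: 1985-01-14


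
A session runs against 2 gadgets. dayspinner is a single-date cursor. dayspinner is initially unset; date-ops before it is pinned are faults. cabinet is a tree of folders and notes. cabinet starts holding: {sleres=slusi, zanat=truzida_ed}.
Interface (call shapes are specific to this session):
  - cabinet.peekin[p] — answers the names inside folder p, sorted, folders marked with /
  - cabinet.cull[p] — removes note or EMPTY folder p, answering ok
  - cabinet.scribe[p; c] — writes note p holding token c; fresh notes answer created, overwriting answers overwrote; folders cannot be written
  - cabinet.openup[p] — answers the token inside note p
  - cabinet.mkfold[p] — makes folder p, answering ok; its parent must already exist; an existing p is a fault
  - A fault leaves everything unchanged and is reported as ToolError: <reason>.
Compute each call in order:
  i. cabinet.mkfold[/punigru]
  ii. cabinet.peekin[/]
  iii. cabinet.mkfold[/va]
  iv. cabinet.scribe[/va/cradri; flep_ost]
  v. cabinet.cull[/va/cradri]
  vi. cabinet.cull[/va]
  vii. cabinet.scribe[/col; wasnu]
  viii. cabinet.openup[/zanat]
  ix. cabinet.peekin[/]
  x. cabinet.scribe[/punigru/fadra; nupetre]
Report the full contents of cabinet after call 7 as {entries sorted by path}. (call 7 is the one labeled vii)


>> cabinet.mkfold(p='/punigru')
<< ok
>> cabinet.peekin(p='/')
<< [punigru/, sleres, zanat]
>> cabinet.mkfold(p='/va')
<< ok
>> cabinet.scribe(p='/va/cradri', c='flep_ost')
<< created
>> cabinet.cull(p='/va/cradri')
<< ok
>> cabinet.cull(p='/va')
<< ok
>> cabinet.scribe(p='/col', c='wasnu')
<< created
>> cabinet.openup(p='/zanat')
<< truzida_ed
>> cabinet.peekin(p='/')
<< [col, punigru/, sleres, zanat]
>> cabinet.scribe(p='/punigru/fadra', c='nupetre')
<< created

Answer: {col=wasnu, punigru/, sleres=slusi, zanat=truzida_ed}


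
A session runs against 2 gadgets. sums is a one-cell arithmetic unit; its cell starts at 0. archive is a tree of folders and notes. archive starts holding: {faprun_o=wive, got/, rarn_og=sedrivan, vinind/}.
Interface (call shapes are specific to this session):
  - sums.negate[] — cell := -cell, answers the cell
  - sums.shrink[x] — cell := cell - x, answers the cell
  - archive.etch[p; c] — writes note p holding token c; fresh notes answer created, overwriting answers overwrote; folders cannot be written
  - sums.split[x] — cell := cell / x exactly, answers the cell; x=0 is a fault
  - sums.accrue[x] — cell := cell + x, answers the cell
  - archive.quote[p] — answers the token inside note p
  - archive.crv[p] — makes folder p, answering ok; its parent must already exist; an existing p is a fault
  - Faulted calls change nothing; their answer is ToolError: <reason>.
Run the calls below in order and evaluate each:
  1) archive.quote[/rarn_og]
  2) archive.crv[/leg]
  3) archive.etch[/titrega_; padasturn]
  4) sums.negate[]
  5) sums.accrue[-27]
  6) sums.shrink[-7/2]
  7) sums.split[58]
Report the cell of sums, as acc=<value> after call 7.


$ archive.quote p: /rarn_og
:: sedrivan
$ archive.crv p: /leg
:: ok
$ archive.etch p: /titrega_ c: padasturn
:: created
$ sums.negate
:: 0
$ sums.accrue x: -27
:: -27
$ sums.shrink x: -7/2
:: -47/2
$ sums.split x: 58
:: -47/116

Answer: acc=-47/116


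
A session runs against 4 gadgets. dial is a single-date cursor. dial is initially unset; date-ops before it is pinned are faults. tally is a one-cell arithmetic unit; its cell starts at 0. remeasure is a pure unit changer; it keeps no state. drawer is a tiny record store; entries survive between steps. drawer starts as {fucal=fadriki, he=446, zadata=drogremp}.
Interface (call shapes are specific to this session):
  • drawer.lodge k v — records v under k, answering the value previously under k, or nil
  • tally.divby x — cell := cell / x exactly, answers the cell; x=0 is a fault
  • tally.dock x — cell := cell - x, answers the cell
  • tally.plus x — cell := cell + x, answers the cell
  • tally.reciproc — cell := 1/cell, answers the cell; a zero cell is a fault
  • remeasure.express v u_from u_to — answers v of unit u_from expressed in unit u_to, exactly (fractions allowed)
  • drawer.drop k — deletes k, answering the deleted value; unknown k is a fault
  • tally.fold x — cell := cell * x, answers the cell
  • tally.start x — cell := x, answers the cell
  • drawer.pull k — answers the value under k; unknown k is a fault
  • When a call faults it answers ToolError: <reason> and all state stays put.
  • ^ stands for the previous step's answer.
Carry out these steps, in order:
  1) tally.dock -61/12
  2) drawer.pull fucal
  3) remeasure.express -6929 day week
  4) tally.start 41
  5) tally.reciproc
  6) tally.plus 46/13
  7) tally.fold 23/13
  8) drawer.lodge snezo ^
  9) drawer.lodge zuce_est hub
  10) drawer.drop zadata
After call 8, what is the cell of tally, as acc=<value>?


Answer: acc=43677/6929

Derivation:
Now I run tally.dock with x: -61/12, and observe 61/12.
I run drawer.pull with k: fucal, → fadriki.
Using remeasure.express with v: -6929, u_from: day, u_to: week, giving -6929/7.
Using tally.start with x: 41, and observe 41.
I run tally.reciproc, — result: 1/41.
Using tally.plus with x: 46/13, — result: 1899/533.
Now I run tally.fold with x: 23/13, and get 43677/6929.
I use drawer.lodge with k: snezo, v: ^, → nil.
Using drawer.lodge with k: zuce_est, v: hub, → nil.
I call drawer.drop with k: zadata, and observe drogremp.


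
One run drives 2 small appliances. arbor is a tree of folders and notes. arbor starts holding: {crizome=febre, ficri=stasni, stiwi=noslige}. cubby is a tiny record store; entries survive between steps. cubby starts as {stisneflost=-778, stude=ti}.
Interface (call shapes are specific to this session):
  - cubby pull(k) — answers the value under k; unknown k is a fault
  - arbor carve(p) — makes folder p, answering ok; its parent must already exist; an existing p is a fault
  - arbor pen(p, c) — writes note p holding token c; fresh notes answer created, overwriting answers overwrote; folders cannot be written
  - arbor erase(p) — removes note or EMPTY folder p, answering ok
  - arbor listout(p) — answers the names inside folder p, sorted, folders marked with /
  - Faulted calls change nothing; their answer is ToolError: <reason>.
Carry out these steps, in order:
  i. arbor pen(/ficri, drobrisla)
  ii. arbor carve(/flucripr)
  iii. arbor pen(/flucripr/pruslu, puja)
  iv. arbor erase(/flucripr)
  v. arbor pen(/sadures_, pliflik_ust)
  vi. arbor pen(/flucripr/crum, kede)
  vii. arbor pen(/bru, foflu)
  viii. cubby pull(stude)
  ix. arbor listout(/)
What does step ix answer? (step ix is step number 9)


Answer: [bru, crizome, ficri, flucripr/, sadures_, stiwi]

Derivation:
Invoking arbor pen with /ficri, drobrisla, and see overwrote.
I use arbor carve with /flucripr: ok.
Using arbor pen with /flucripr/pruslu, puja, → created.
Invoking arbor erase with /flucripr: ToolError: not empty.
Using arbor pen with /sadures_, pliflik_ust, and get created.
Now I run arbor pen with /flucripr/crum, kede, giving created.
Now I run arbor pen with /bru, foflu, and see created.
Next I call cubby pull with stude, — result: ti.
I run arbor listout with /, and observe [bru, crizome, ficri, flucripr/, sadures_, stiwi].


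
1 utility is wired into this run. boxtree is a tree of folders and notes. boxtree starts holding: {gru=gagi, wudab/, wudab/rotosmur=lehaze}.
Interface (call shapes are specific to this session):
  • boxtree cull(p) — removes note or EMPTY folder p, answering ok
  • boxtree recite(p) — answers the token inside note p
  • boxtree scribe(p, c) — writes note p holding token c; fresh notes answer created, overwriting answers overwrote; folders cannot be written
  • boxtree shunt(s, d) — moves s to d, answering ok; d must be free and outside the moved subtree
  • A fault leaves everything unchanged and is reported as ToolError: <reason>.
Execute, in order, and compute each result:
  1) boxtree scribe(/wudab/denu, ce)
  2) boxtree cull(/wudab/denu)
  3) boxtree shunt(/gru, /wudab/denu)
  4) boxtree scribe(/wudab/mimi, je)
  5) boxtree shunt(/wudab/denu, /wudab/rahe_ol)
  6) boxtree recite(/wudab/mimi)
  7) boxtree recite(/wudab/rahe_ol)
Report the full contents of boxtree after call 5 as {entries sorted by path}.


Answer: {wudab/, wudab/mimi=je, wudab/rahe_ol=gagi, wudab/rotosmur=lehaze}

Derivation:
→ boxtree scribe(p=/wudab/denu, c=ce)
← created
→ boxtree cull(p=/wudab/denu)
← ok
→ boxtree shunt(s=/gru, d=/wudab/denu)
← ok
→ boxtree scribe(p=/wudab/mimi, c=je)
← created
→ boxtree shunt(s=/wudab/denu, d=/wudab/rahe_ol)
← ok
→ boxtree recite(p=/wudab/mimi)
← je
→ boxtree recite(p=/wudab/rahe_ol)
← gagi


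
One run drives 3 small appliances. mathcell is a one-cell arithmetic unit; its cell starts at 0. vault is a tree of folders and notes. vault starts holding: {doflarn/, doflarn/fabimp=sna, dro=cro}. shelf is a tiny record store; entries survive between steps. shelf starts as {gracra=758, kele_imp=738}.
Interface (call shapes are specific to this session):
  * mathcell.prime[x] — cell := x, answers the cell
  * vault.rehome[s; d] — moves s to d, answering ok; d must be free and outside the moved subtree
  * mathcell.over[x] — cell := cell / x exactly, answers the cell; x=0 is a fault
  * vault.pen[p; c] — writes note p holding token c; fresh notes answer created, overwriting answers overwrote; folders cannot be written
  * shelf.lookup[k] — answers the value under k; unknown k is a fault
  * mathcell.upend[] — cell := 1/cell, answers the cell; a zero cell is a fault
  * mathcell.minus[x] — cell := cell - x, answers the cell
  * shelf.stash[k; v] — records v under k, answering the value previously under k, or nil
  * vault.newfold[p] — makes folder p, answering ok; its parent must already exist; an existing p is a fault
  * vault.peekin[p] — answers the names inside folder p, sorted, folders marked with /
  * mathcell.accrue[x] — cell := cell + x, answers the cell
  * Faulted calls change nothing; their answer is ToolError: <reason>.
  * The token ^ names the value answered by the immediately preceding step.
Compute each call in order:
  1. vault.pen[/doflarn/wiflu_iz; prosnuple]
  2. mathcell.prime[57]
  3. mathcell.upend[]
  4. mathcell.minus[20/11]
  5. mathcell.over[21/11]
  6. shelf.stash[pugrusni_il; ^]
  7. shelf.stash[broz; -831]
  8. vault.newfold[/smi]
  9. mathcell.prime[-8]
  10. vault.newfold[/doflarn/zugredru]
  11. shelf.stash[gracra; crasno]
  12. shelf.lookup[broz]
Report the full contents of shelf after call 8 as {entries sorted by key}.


Answer: {broz=-831, gracra=758, kele_imp=738, pugrusni_il=-1129/1197}

Derivation:
Invoking vault.pen(p='/doflarn/wiflu_iz', c='prosnuple'), which returns created.
Calling mathcell.prime(x='57'), yielding 57.
Using mathcell.upend, and see 1/57.
I try mathcell.minus(x='20/11'), — result: -1129/627.
Using mathcell.over(x='21/11'), and observe -1129/1197.
Then shelf.stash(k='pugrusni_il', v='^'), which returns nil.
I try shelf.stash(k='broz', v='-831'), and see nil.
Then vault.newfold(p='/smi'), giving ok.
I run mathcell.prime(x='-8'): -8.
I run vault.newfold(p='/doflarn/zugredru'), giving ok.
Then shelf.stash(k='gracra', v='crasno'): 758.
Invoking shelf.lookup(k='broz'), which returns -831.


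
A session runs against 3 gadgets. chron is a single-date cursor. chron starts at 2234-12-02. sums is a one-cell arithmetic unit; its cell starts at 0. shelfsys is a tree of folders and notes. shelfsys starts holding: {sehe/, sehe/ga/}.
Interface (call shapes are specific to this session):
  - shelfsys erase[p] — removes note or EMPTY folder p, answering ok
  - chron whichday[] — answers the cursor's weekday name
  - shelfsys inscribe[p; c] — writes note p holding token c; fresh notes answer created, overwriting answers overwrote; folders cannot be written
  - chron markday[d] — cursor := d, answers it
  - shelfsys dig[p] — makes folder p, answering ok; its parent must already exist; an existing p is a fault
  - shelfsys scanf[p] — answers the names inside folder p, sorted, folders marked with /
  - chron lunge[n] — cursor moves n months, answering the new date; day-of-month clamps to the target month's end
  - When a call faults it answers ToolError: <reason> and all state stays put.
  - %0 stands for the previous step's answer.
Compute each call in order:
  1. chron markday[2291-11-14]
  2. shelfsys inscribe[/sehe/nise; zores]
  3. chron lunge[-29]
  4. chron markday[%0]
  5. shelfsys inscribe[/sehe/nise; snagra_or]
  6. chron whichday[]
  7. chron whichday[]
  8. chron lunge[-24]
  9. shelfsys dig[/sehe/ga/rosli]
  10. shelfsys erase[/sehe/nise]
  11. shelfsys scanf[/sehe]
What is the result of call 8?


> chron markday 2291-11-14
  2291-11-14
> shelfsys inscribe /sehe/nise zores
  created
> chron lunge -29
  2289-06-14
> chron markday %0
  2289-06-14
> shelfsys inscribe /sehe/nise snagra_or
  overwrote
> chron whichday
  Friday
> chron whichday
  Friday
> chron lunge -24
  2287-06-14
> shelfsys dig /sehe/ga/rosli
  ok
> shelfsys erase /sehe/nise
  ok
> shelfsys scanf /sehe
  [ga/]

Answer: 2287-06-14


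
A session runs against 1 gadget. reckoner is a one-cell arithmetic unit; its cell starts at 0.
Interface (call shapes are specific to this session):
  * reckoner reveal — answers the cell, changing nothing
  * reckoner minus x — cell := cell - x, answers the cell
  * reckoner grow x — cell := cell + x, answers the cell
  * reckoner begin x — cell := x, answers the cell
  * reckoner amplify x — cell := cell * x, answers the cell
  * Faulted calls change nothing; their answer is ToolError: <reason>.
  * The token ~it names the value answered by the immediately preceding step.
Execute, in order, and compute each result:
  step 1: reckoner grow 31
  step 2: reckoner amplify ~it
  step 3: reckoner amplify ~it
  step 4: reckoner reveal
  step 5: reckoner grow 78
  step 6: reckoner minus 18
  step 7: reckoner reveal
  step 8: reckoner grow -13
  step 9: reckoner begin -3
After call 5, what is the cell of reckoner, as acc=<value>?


Answer: acc=923599

Derivation:
Then reckoner grow with x='31', and get 31.
Calling reckoner amplify with x='~it', → 961.
Now I run reckoner amplify with x='~it', which returns 923521.
Now I run reckoner reveal(), giving 923521.
Invoking reckoner grow with x='78', → 923599.
I use reckoner minus with x='18', — result: 923581.
I call reckoner reveal, and get 923581.
I call reckoner grow with x='-13', → 923568.
Then reckoner begin with x='-3', which returns -3.


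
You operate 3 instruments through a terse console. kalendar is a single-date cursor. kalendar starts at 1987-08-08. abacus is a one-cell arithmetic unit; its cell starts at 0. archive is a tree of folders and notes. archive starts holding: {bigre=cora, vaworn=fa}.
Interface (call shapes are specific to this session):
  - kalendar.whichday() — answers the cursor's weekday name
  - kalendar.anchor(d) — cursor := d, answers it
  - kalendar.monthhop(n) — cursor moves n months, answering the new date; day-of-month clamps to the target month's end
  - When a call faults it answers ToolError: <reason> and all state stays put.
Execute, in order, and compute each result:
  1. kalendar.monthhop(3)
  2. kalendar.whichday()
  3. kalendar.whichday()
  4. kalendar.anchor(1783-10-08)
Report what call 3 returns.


Act: monthhop[n→3]
Obs: 1987-11-08
Act: whichday[]
Obs: Sunday
Act: whichday[]
Obs: Sunday
Act: anchor[d→1783-10-08]
Obs: 1783-10-08

Answer: Sunday


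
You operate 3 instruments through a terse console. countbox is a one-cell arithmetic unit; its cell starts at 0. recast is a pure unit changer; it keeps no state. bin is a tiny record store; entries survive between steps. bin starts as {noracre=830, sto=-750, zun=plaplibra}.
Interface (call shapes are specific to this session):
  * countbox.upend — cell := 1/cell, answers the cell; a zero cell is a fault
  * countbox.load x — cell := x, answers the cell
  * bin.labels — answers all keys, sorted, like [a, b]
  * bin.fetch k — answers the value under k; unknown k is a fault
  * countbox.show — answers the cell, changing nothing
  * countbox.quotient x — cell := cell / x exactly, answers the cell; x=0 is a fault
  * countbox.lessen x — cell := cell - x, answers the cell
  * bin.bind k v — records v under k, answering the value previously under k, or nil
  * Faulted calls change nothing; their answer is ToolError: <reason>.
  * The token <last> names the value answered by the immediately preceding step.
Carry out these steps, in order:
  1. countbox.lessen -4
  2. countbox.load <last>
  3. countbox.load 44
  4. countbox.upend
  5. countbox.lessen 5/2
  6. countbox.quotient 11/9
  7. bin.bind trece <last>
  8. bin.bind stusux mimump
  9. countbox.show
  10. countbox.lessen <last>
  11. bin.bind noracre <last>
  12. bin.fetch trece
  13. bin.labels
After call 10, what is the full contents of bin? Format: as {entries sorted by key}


CALL countbox.lessen[-4]
RET  4
CALL countbox.load[<last>]
RET  4
CALL countbox.load[44]
RET  44
CALL countbox.upend[]
RET  1/44
CALL countbox.lessen[5/2]
RET  -109/44
CALL countbox.quotient[11/9]
RET  -981/484
CALL bin.bind[trece; <last>]
RET  nil
CALL bin.bind[stusux; mimump]
RET  nil
CALL countbox.show[]
RET  -981/484
CALL countbox.lessen[<last>]
RET  0
CALL bin.bind[noracre; <last>]
RET  830
CALL bin.fetch[trece]
RET  -981/484
CALL bin.labels[]
RET  [noracre, sto, stusux, trece, zun]

Answer: {noracre=830, sto=-750, stusux=mimump, trece=-981/484, zun=plaplibra}


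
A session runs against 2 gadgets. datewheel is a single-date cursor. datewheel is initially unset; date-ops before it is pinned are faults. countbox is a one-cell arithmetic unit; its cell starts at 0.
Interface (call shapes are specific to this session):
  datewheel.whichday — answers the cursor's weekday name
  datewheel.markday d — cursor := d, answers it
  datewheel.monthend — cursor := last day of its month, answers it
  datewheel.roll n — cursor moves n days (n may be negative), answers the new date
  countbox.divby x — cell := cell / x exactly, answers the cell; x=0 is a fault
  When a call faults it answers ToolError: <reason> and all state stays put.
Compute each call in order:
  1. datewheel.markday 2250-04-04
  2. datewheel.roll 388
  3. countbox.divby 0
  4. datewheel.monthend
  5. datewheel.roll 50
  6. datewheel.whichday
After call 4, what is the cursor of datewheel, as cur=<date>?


Answer: cur=2251-04-30

Derivation:
>> datewheel.markday(d→2250-04-04)
<< 2250-04-04
>> datewheel.roll(n→388)
<< 2251-04-27
>> countbox.divby(x→0)
<< ToolError: division by zero
>> datewheel.monthend()
<< 2251-04-30
>> datewheel.roll(n→50)
<< 2251-06-19
>> datewheel.whichday()
<< Thursday


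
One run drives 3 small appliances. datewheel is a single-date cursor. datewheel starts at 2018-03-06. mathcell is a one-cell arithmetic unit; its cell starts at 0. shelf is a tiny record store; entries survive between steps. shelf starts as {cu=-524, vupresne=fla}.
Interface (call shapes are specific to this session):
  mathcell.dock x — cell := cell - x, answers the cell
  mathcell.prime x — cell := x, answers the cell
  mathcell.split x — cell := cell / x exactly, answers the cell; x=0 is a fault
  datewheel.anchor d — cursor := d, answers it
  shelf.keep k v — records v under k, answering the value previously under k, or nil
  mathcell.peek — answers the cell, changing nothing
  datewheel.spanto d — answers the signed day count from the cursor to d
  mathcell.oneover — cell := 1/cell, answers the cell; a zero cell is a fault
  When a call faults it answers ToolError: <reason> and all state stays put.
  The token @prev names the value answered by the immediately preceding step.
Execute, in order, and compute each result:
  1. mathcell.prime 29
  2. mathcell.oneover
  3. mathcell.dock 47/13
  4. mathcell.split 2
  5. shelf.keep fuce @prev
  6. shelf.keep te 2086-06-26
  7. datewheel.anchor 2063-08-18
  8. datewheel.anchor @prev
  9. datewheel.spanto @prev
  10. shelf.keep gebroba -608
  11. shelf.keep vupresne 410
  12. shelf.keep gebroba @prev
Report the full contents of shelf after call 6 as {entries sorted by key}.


I use prime passing 29, and get 29.
Next I call oneover(), and observe 1/29.
Next I call dock passing 47/13, and observe -1350/377.
I run split passing 2, which returns -675/377.
Then keep passing fuce, @prev, and see nil.
I try keep passing te, 2086-06-26, and see nil.
Calling anchor passing 2063-08-18: 2063-08-18.
I run anchor passing @prev, and see 2063-08-18.
I try spanto passing @prev, → 0.
Calling keep passing gebroba, -608, giving nil.
I invoke keep passing vupresne, 410, giving fla.
I try keep passing gebroba, @prev, which returns -608.

Answer: {cu=-524, fuce=-675/377, te=2086-06-26, vupresne=fla}


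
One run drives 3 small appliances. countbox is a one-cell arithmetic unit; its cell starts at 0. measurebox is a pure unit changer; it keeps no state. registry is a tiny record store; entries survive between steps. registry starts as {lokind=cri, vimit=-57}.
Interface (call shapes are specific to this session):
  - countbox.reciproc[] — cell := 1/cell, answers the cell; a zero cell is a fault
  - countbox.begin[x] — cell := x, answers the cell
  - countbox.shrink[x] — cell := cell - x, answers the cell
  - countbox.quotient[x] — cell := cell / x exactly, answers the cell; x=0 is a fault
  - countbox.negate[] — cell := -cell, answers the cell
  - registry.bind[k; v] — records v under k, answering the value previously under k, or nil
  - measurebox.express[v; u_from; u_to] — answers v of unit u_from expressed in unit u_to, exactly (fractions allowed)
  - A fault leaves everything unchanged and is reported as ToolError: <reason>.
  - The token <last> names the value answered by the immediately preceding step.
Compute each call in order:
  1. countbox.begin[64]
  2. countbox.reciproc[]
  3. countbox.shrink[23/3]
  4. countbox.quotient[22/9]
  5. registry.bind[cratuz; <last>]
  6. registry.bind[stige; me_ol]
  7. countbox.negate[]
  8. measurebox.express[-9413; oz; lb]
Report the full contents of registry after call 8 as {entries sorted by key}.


Do: begin[x='64']
See: 64
Do: reciproc[]
See: 1/64
Do: shrink[x='23/3']
See: -1469/192
Do: quotient[x='22/9']
See: -4407/1408
Do: bind[k='cratuz'; v='<last>']
See: nil
Do: bind[k='stige'; v='me_ol']
See: nil
Do: negate[]
See: 4407/1408
Do: express[v='-9413'; u_from='oz'; u_to='lb']
See: -9413/16

Answer: {cratuz=-4407/1408, lokind=cri, stige=me_ol, vimit=-57}
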